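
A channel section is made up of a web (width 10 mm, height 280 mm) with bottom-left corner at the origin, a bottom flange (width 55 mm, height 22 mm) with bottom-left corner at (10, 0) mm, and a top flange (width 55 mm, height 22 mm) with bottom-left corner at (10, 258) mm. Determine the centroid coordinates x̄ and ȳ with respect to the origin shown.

web: A = 10 × 280 = 2800.00, centroid at (5.00, 140.00).
bottom flange: A = 55 × 22 = 1210.00, centroid at (37.50, 11.00).
top flange: A = 55 × 22 = 1210.00, centroid at (37.50, 269.00).
ΣA = 5220.00 mm²
ΣAx̄ = (2800.00)(5.00) + (1210.00)(37.50) + (1210.00)(37.50) = 104750.00 mm³
ΣAȳ = (2800.00)(140.00) + (1210.00)(11.00) + (1210.00)(269.00) = 730800.00 mm³
x̄ = 104750.00 / 5220.00 = 20.07 mm
ȳ = 730800.00 / 5220.00 = 140.00 mm

x̄ = 20.07 mm, ȳ = 140.00 mm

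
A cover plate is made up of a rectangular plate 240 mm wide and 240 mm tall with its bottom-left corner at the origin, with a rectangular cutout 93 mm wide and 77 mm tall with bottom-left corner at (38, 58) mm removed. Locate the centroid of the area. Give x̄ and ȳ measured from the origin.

Part | A | x̄ᵢ | ȳᵢ | A·x̄ᵢ | A·ȳᵢ
plate | 57600.00 | 120.00 | 120.00 | 6912000.00 | 6912000.00
hole | -7161.00 | 84.50 | 96.50 | -605104.50 | -691036.50
Σ | 50439.00 |  |  | 6306895.50 | 6220963.50
x̄ = 6306895.50 / 50439.00 = 125.04 mm
ȳ = 6220963.50 / 50439.00 = 123.34 mm

x̄ = 125.04 mm, ȳ = 123.34 mm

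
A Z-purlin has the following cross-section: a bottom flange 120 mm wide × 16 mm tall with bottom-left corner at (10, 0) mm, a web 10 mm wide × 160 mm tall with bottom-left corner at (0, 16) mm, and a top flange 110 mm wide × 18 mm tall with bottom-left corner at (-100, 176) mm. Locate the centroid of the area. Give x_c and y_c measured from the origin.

bottom flange: A = 120 × 16 = 1920.00, centroid at (70.00, 8.00).
web: A = 10 × 160 = 1600.00, centroid at (5.00, 96.00).
top flange: A = 110 × 18 = 1980.00, centroid at (-45.00, 185.00).
ΣA = 5500.00 mm²
ΣAx_c = (1920.00)(70.00) + (1600.00)(5.00) + (1980.00)(-45.00) = 53300.00 mm³
ΣAy_c = (1920.00)(8.00) + (1600.00)(96.00) + (1980.00)(185.00) = 535260.00 mm³
x_c = 53300.00 / 5500.00 = 9.69 mm
y_c = 535260.00 / 5500.00 = 97.32 mm

x_c = 9.69 mm, y_c = 97.32 mm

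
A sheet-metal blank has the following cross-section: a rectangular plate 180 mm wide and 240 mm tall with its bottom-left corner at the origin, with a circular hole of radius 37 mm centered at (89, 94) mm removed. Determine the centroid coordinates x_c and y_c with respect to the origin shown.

Part | A | x̄ᵢ | ȳᵢ | A·x̄ᵢ | A·ȳᵢ
plate | 43200.00 | 90.00 | 120.00 | 3888000.00 | 5184000.00
hole | -4300.84 | 89.00 | 94.00 | -382774.79 | -404278.99
Σ | 38899.16 |  |  | 3505225.21 | 4779721.01
x_c = 3505225.21 / 38899.16 = 90.11 mm
y_c = 4779721.01 / 38899.16 = 122.87 mm

x_c = 90.11 mm, y_c = 122.87 mm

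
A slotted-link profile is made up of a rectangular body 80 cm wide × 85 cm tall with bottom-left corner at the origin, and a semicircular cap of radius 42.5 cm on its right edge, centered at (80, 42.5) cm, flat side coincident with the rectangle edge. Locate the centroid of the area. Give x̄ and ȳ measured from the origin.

x̄ = 57.09 cm, ȳ = 42.50 cm

Part | A | x̄ᵢ | ȳᵢ | A·x̄ᵢ | A·ȳᵢ
rectangular body | 6800.00 | 40.00 | 42.50 | 272000.00 | 289000.00
semicircular end | 2837.25 | 98.04 | 42.50 | 278157.15 | 120583.16
Σ | 9637.25 |  |  | 550157.15 | 409583.16
x̄ = 550157.15 / 9637.25 = 57.09 cm
ȳ = 409583.16 / 9637.25 = 42.50 cm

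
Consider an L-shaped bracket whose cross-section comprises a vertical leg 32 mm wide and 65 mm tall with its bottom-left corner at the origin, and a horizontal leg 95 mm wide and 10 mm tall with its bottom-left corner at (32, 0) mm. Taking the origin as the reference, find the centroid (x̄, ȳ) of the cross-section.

x̄ = 35.91 mm, ȳ = 23.88 mm

vertical leg: A = 32 × 65 = 2080.00, centroid at (16.00, 32.50).
horizontal leg: A = 95 × 10 = 950.00, centroid at (79.50, 5.00).
ΣA = 3030.00 mm², ΣAx̄ = 108805.00 mm³, ΣAȳ = 72350.00 mm³.
x̄ = 108805.00/3030.00 = 35.91 mm; ȳ = 72350.00/3030.00 = 23.88 mm.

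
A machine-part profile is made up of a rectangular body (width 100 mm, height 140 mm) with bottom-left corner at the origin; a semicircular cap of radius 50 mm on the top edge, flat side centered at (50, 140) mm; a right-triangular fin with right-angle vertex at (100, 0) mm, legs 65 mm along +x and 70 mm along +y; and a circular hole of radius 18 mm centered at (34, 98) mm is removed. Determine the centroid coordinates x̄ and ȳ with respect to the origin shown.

rectangular body: A = 100 × 140 = 14000.00, centroid at (50.00, 70.00).
semicircular top: A = ½π·50² = 3926.99, centroid at (50.00, 161.22).
triangular fin: A = ½·65·70 = 2275.00, centroid at (121.67, 23.33).
hole: A = −π·18² = -1017.88, centroid at (34.00, 98.00).
ΣA = 19184.11 mm², ΣAx̄ = 1138533.42 mm³, ΣAȳ = 1566443.53 mm³.
x̄ = 1138533.42/19184.11 = 59.35 mm; ȳ = 1566443.53/19184.11 = 81.65 mm.

x̄ = 59.35 mm, ȳ = 81.65 mm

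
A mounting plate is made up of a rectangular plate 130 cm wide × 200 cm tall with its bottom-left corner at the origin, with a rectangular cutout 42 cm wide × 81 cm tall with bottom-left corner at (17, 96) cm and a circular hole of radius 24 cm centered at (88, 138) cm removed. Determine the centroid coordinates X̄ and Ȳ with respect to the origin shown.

X̄ = 67.42 cm, Ȳ = 90.72 cm

plate: A = 130 × 200 = 26000.00, centroid at (65.00, 100.00).
hole 1: A = −(42 × 81) = -3402.00, centroid at (38.00, 136.50).
hole 2: A = −π·24² = -1809.56, centroid at (88.00, 138.00).
ΣA = 20788.44 cm²
ΣAX̄ = (26000.00)(65.00) + (-3402.00)(38.00) + (-1809.56)(88.00) = 1401482.95 cm³
ΣAȲ = (26000.00)(100.00) + (-3402.00)(136.50) + (-1809.56)(138.00) = 1885908.08 cm³
X̄ = 1401482.95 / 20788.44 = 67.42 cm
Ȳ = 1885908.08 / 20788.44 = 90.72 cm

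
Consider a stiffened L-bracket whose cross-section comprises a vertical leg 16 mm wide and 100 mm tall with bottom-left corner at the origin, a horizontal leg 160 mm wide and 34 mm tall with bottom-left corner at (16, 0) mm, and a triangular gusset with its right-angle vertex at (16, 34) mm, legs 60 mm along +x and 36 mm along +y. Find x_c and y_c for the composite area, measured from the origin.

Part | A | x̄ᵢ | ȳᵢ | A·x̄ᵢ | A·ȳᵢ
vertical leg | 1600.00 | 8.00 | 50.00 | 12800.00 | 80000.00
horizontal leg | 5440.00 | 96.00 | 17.00 | 522240.00 | 92480.00
gusset | 1080.00 | 36.00 | 46.00 | 38880.00 | 49680.00
Σ | 8120.00 |  |  | 573920.00 | 222160.00
x_c = 573920.00 / 8120.00 = 70.68 mm
y_c = 222160.00 / 8120.00 = 27.36 mm

x_c = 70.68 mm, y_c = 27.36 mm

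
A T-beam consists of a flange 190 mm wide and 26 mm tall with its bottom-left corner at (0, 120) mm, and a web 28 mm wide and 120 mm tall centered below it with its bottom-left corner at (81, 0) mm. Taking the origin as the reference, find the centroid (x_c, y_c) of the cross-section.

x_c = 95.00 mm, y_c = 103.45 mm

web: A = 28 × 120 = 3360.00, centroid at (95.00, 60.00).
flange: A = 190 × 26 = 4940.00, centroid at (95.00, 133.00).
ΣA = 8300.00 mm², ΣAx_c = 788500.00 mm³, ΣAy_c = 858620.00 mm³.
x_c = 788500.00/8300.00 = 95.00 mm; y_c = 858620.00/8300.00 = 103.45 mm.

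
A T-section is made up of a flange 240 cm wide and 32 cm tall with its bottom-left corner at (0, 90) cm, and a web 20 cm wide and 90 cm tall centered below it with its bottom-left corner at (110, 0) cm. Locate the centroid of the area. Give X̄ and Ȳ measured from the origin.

X̄ = 120.00 cm, Ȳ = 94.42 cm

Part | A | x̄ᵢ | ȳᵢ | A·x̄ᵢ | A·ȳᵢ
web | 1800.00 | 120.00 | 45.00 | 216000.00 | 81000.00
flange | 7680.00 | 120.00 | 106.00 | 921600.00 | 814080.00
Σ | 9480.00 |  |  | 1137600.00 | 895080.00
X̄ = 1137600.00 / 9480.00 = 120.00 cm
Ȳ = 895080.00 / 9480.00 = 94.42 cm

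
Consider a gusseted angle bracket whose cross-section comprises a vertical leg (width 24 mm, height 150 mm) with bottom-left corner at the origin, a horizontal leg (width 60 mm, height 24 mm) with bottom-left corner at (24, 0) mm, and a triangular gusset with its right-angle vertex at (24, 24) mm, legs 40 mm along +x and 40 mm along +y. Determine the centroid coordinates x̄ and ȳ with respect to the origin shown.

Part | A | x̄ᵢ | ȳᵢ | A·x̄ᵢ | A·ȳᵢ
vertical leg | 3600.00 | 12.00 | 75.00 | 43200.00 | 270000.00
horizontal leg | 1440.00 | 54.00 | 12.00 | 77760.00 | 17280.00
gusset | 800.00 | 37.33 | 37.33 | 29866.67 | 29866.67
Σ | 5840.00 |  |  | 150826.67 | 317146.67
x̄ = 150826.67 / 5840.00 = 25.83 mm
ȳ = 317146.67 / 5840.00 = 54.31 mm

x̄ = 25.83 mm, ȳ = 54.31 mm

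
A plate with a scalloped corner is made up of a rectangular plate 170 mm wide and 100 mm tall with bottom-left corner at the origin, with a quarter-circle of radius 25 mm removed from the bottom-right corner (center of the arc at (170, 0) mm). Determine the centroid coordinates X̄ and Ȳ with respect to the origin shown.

plate: A = 170 × 100 = 17000.00, centroid at (85.00, 50.00).
removed quarter-circle: A = −¼π·25² = -490.87, centroid at (159.39, 10.61).
ΣA = 16509.13 mm²
ΣAX̄ = (17000.00)(85.00) + (-490.87)(159.39) = 1366759.78 mm³
ΣAȲ = (17000.00)(50.00) + (-490.87)(10.61) = 844791.67 mm³
X̄ = 1366759.78 / 16509.13 = 82.79 mm
Ȳ = 844791.67 / 16509.13 = 51.17 mm

X̄ = 82.79 mm, Ȳ = 51.17 mm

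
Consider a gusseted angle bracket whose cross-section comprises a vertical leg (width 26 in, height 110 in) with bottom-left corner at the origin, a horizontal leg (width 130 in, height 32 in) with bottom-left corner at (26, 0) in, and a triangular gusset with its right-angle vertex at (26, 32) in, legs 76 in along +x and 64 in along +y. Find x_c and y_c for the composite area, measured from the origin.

x_c = 57.19 in, y_c = 37.41 in

vertical leg: A = 26 × 110 = 2860.00, centroid at (13.00, 55.00).
horizontal leg: A = 130 × 32 = 4160.00, centroid at (91.00, 16.00).
gusset: A = ½·76·64 = 2432.00, centroid at (51.33, 53.33).
ΣA = 9452.00 in²
ΣAx_c = (2860.00)(13.00) + (4160.00)(91.00) + (2432.00)(51.33) = 540582.67 in³
ΣAy_c = (2860.00)(55.00) + (4160.00)(16.00) + (2432.00)(53.33) = 353566.67 in³
x_c = 540582.67 / 9452.00 = 57.19 in
y_c = 353566.67 / 9452.00 = 37.41 in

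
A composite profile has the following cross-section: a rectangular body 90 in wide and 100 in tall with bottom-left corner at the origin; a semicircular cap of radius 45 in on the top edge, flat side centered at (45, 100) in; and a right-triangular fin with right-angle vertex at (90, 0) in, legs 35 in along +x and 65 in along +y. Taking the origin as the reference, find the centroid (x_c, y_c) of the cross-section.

rectangular body: A = 90 × 100 = 9000.00, centroid at (45.00, 50.00).
semicircular top: A = ½π·45² = 3180.86, centroid at (45.00, 119.10).
triangular fin: A = ½·35·65 = 1137.50, centroid at (101.67, 21.67).
ΣA = 13318.36 in², ΣAx_c = 663784.65 in³, ΣAy_c = 853482.09 in³.
x_c = 663784.65/13318.36 = 49.84 in; y_c = 853482.09/13318.36 = 64.08 in.

x_c = 49.84 in, y_c = 64.08 in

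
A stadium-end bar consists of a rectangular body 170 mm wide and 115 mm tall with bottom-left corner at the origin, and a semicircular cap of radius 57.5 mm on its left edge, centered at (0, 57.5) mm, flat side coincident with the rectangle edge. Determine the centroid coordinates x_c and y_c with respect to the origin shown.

rectangular body: A = 170 × 115 = 19550.00, centroid at (85.00, 57.50).
semicircular end: A = ½π·57.5² = 5193.45, centroid at (-24.40, 57.50).
ΣA = 24743.45 mm², ΣAx_c = 1535010.42 mm³, ΣAy_c = 1422748.11 mm³.
x_c = 1535010.42/24743.45 = 62.04 mm; y_c = 1422748.11/24743.45 = 57.50 mm.

x_c = 62.04 mm, y_c = 57.50 mm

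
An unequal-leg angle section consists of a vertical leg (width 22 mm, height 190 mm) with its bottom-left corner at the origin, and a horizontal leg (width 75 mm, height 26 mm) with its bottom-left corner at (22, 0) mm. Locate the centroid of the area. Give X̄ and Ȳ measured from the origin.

vertical leg: A = 22 × 190 = 4180.00, centroid at (11.00, 95.00).
horizontal leg: A = 75 × 26 = 1950.00, centroid at (59.50, 13.00).
ΣA = 6130.00 mm², ΣAX̄ = 162005.00 mm³, ΣAȲ = 422450.00 mm³.
X̄ = 162005.00/6130.00 = 26.43 mm; Ȳ = 422450.00/6130.00 = 68.92 mm.

X̄ = 26.43 mm, Ȳ = 68.92 mm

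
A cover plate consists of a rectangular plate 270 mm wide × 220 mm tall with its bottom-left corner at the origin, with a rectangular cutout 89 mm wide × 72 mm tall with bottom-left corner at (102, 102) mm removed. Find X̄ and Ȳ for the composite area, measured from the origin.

X̄ = 133.61 mm, Ȳ = 106.61 mm

plate: A = 270 × 220 = 59400.00, centroid at (135.00, 110.00).
hole: A = −(89 × 72) = -6408.00, centroid at (146.50, 138.00).
ΣA = 52992.00 mm²
ΣAX̄ = (59400.00)(135.00) + (-6408.00)(146.50) = 7080228.00 mm³
ΣAȲ = (59400.00)(110.00) + (-6408.00)(138.00) = 5649696.00 mm³
X̄ = 7080228.00 / 52992.00 = 133.61 mm
Ȳ = 5649696.00 / 52992.00 = 106.61 mm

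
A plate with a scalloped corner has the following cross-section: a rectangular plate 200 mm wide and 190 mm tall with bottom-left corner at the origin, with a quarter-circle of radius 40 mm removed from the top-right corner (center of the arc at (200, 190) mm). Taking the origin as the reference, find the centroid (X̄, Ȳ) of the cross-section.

X̄ = 97.16 mm, Ȳ = 92.33 mm

plate: A = 200 × 190 = 38000.00, centroid at (100.00, 95.00).
removed quarter-circle: A = −¼π·40² = -1256.64, centroid at (183.02, 173.02).
ΣA = 36743.36 mm², ΣAX̄ = 3570005.92 mm³, ΣAȲ = 3392572.29 mm³.
X̄ = 3570005.92/36743.36 = 97.16 mm; Ȳ = 3392572.29/36743.36 = 92.33 mm.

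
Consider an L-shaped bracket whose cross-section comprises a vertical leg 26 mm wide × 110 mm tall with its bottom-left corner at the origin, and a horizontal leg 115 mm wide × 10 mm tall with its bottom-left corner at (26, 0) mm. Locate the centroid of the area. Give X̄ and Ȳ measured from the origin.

Part | A | x̄ᵢ | ȳᵢ | A·x̄ᵢ | A·ȳᵢ
vertical leg | 2860.00 | 13.00 | 55.00 | 37180.00 | 157300.00
horizontal leg | 1150.00 | 83.50 | 5.00 | 96025.00 | 5750.00
Σ | 4010.00 |  |  | 133205.00 | 163050.00
X̄ = 133205.00 / 4010.00 = 33.22 mm
Ȳ = 163050.00 / 4010.00 = 40.66 mm

X̄ = 33.22 mm, Ȳ = 40.66 mm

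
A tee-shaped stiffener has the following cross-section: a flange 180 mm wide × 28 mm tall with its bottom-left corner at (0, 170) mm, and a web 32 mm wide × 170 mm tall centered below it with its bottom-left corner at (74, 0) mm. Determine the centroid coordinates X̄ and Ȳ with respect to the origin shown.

web: A = 32 × 170 = 5440.00, centroid at (90.00, 85.00).
flange: A = 180 × 28 = 5040.00, centroid at (90.00, 184.00).
ΣA = 10480.00 mm²
ΣAX̄ = (5440.00)(90.00) + (5040.00)(90.00) = 943200.00 mm³
ΣAȲ = (5440.00)(85.00) + (5040.00)(184.00) = 1389760.00 mm³
X̄ = 943200.00 / 10480.00 = 90.00 mm
Ȳ = 1389760.00 / 10480.00 = 132.61 mm

X̄ = 90.00 mm, Ȳ = 132.61 mm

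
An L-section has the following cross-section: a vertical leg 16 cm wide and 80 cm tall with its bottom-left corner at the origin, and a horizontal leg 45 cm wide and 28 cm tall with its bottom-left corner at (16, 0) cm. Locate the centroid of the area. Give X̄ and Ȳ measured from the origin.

X̄ = 23.13 cm, Ȳ = 27.10 cm

Part | A | x̄ᵢ | ȳᵢ | A·x̄ᵢ | A·ȳᵢ
vertical leg | 1280.00 | 8.00 | 40.00 | 10240.00 | 51200.00
horizontal leg | 1260.00 | 38.50 | 14.00 | 48510.00 | 17640.00
Σ | 2540.00 |  |  | 58750.00 | 68840.00
X̄ = 58750.00 / 2540.00 = 23.13 cm
Ȳ = 68840.00 / 2540.00 = 27.10 cm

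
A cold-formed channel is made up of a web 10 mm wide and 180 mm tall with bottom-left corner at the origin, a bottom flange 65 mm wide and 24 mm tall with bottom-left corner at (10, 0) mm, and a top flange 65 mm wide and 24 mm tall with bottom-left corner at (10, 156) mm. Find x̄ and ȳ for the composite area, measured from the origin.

web: A = 10 × 180 = 1800.00, centroid at (5.00, 90.00).
bottom flange: A = 65 × 24 = 1560.00, centroid at (42.50, 12.00).
top flange: A = 65 × 24 = 1560.00, centroid at (42.50, 168.00).
ΣA = 4920.00 mm², ΣAx̄ = 141600.00 mm³, ΣAȳ = 442800.00 mm³.
x̄ = 141600.00/4920.00 = 28.78 mm; ȳ = 442800.00/4920.00 = 90.00 mm.

x̄ = 28.78 mm, ȳ = 90.00 mm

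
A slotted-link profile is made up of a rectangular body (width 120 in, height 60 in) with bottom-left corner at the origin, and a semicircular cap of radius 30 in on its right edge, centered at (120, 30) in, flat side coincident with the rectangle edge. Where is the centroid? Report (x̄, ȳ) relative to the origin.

x̄ = 71.94 in, ȳ = 30.00 in

rectangular body: A = 120 × 60 = 7200.00, centroid at (60.00, 30.00).
semicircular end: A = ½π·30² = 1413.72, centroid at (132.73, 30.00).
ΣA = 8613.72 in²
ΣAx̄ = (7200.00)(60.00) + (1413.72)(132.73) = 619646.00 in³
ΣAȳ = (7200.00)(30.00) + (1413.72)(30.00) = 258411.50 in³
x̄ = 619646.00 / 8613.72 = 71.94 in
ȳ = 258411.50 / 8613.72 = 30.00 in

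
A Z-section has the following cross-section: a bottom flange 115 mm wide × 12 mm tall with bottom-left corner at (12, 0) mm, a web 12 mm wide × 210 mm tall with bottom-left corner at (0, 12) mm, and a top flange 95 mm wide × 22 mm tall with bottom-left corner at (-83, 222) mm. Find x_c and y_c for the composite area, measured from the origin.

bottom flange: A = 115 × 12 = 1380.00, centroid at (69.50, 6.00).
web: A = 12 × 210 = 2520.00, centroid at (6.00, 117.00).
top flange: A = 95 × 22 = 2090.00, centroid at (-35.50, 233.00).
ΣA = 5990.00 mm²
ΣAx_c = (1380.00)(69.50) + (2520.00)(6.00) + (2090.00)(-35.50) = 36835.00 mm³
ΣAy_c = (1380.00)(6.00) + (2520.00)(117.00) + (2090.00)(233.00) = 790090.00 mm³
x_c = 36835.00 / 5990.00 = 6.15 mm
y_c = 790090.00 / 5990.00 = 131.90 mm

x_c = 6.15 mm, y_c = 131.90 mm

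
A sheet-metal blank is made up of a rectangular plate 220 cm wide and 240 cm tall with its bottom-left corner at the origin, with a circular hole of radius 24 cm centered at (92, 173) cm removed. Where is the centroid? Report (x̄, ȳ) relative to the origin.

x̄ = 110.64 cm, ȳ = 118.12 cm

plate: A = 220 × 240 = 52800.00, centroid at (110.00, 120.00).
hole: A = −π·24² = -1809.56, centroid at (92.00, 173.00).
ΣA = 50990.44 cm²
ΣAx̄ = (52800.00)(110.00) + (-1809.56)(92.00) = 5641520.72 cm³
ΣAȳ = (52800.00)(120.00) + (-1809.56)(173.00) = 6022946.58 cm³
x̄ = 5641520.72 / 50990.44 = 110.64 cm
ȳ = 6022946.58 / 50990.44 = 118.12 cm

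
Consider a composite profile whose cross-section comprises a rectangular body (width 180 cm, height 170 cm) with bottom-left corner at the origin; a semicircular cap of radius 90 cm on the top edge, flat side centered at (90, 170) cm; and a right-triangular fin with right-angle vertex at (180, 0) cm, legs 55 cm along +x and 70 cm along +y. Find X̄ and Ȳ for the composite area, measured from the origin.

X̄ = 94.61 cm, Ȳ = 117.02 cm

rectangular body: A = 180 × 170 = 30600.00, centroid at (90.00, 85.00).
semicircular top: A = ½π·90² = 12723.45, centroid at (90.00, 208.20).
triangular fin: A = ½·55·70 = 1925.00, centroid at (198.33, 23.33).
ΣA = 45248.45 cm², ΣAX̄ = 4280902.19 cm³, ΣAȲ = 5294903.21 cm³.
X̄ = 4280902.19/45248.45 = 94.61 cm; Ȳ = 5294903.21/45248.45 = 117.02 cm.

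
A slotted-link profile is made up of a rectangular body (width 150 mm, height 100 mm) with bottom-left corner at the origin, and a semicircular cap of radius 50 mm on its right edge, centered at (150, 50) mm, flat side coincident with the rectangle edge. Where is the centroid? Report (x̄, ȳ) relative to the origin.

x̄ = 94.96 mm, ȳ = 50.00 mm

rectangular body: A = 150 × 100 = 15000.00, centroid at (75.00, 50.00).
semicircular end: A = ½π·50² = 3926.99, centroid at (171.22, 50.00).
ΣA = 18926.99 mm², ΣAx̄ = 1797381.96 mm³, ΣAȳ = 946349.54 mm³.
x̄ = 1797381.96/18926.99 = 94.96 mm; ȳ = 946349.54/18926.99 = 50.00 mm.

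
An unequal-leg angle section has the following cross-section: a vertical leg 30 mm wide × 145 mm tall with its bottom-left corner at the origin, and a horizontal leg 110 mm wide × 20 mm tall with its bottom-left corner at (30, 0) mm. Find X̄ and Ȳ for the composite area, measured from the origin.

vertical leg: A = 30 × 145 = 4350.00, centroid at (15.00, 72.50).
horizontal leg: A = 110 × 20 = 2200.00, centroid at (85.00, 10.00).
ΣA = 6550.00 mm², ΣAX̄ = 252250.00 mm³, ΣAȲ = 337375.00 mm³.
X̄ = 252250.00/6550.00 = 38.51 mm; Ȳ = 337375.00/6550.00 = 51.51 mm.

X̄ = 38.51 mm, Ȳ = 51.51 mm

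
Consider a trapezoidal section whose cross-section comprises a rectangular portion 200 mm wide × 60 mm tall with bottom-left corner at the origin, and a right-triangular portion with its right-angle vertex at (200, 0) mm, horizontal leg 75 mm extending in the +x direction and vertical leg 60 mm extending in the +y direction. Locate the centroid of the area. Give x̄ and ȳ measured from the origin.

rectangular portion: A = 200 × 60 = 12000.00, centroid at (100.00, 30.00).
triangular portion: A = ½·75·60 = 2250.00, centroid at (225.00, 20.00).
ΣA = 14250.00 mm²
ΣAx̄ = (12000.00)(100.00) + (2250.00)(225.00) = 1706250.00 mm³
ΣAȳ = (12000.00)(30.00) + (2250.00)(20.00) = 405000.00 mm³
x̄ = 1706250.00 / 14250.00 = 119.74 mm
ȳ = 405000.00 / 14250.00 = 28.42 mm

x̄ = 119.74 mm, ȳ = 28.42 mm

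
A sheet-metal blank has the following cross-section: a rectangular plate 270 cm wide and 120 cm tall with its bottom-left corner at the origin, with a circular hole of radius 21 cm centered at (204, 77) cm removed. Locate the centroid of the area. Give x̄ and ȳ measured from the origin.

Part | A | x̄ᵢ | ȳᵢ | A·x̄ᵢ | A·ȳᵢ
plate | 32400.00 | 135.00 | 60.00 | 4374000.00 | 1944000.00
hole | -1385.44 | 204.00 | 77.00 | -282630.24 | -106679.06
Σ | 31014.56 |  |  | 4091369.76 | 1837320.94
x̄ = 4091369.76 / 31014.56 = 131.92 cm
ȳ = 1837320.94 / 31014.56 = 59.24 cm

x̄ = 131.92 cm, ȳ = 59.24 cm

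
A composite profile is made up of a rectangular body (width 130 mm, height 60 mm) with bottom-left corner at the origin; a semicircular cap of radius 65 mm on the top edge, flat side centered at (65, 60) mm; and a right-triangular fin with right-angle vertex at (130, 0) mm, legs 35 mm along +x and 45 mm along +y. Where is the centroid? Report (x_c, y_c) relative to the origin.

x_c = 68.97 mm, y_c = 54.33 mm

Part | A | x̄ᵢ | ȳᵢ | A·x̄ᵢ | A·ȳᵢ
rectangular body | 7800.00 | 65.00 | 30.00 | 507000.00 | 234000.00
semicircular top | 6636.61 | 65.00 | 87.59 | 431379.94 | 581280.20
triangular fin | 787.50 | 141.67 | 15.00 | 111562.50 | 11812.50
Σ | 15224.11 |  |  | 1049942.44 | 827092.70
x_c = 1049942.44 / 15224.11 = 68.97 mm
y_c = 827092.70 / 15224.11 = 54.33 mm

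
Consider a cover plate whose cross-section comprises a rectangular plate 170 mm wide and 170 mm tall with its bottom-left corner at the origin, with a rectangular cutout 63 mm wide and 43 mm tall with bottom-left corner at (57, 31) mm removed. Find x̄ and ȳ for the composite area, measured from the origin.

plate: A = 170 × 170 = 28900.00, centroid at (85.00, 85.00).
hole: A = −(63 × 43) = -2709.00, centroid at (88.50, 52.50).
ΣA = 26191.00 mm²
ΣAx̄ = (28900.00)(85.00) + (-2709.00)(88.50) = 2216753.50 mm³
ΣAȳ = (28900.00)(85.00) + (-2709.00)(52.50) = 2314277.50 mm³
x̄ = 2216753.50 / 26191.00 = 84.64 mm
ȳ = 2314277.50 / 26191.00 = 88.36 mm

x̄ = 84.64 mm, ȳ = 88.36 mm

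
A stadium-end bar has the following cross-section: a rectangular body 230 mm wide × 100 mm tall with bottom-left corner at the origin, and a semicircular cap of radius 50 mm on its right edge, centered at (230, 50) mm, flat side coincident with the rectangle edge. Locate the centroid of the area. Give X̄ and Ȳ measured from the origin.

rectangular body: A = 230 × 100 = 23000.00, centroid at (115.00, 50.00).
semicircular end: A = ½π·50² = 3926.99, centroid at (251.22, 50.00).
ΣA = 26926.99 mm², ΣAX̄ = 3631541.22 mm³, ΣAȲ = 1346349.54 mm³.
X̄ = 3631541.22/26926.99 = 134.87 mm; Ȳ = 1346349.54/26926.99 = 50.00 mm.

X̄ = 134.87 mm, Ȳ = 50.00 mm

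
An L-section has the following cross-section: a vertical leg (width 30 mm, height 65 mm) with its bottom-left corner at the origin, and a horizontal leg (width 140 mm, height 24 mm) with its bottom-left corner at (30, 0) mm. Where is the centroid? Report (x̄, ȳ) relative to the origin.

x̄ = 68.79 mm, ȳ = 19.53 mm

Part | A | x̄ᵢ | ȳᵢ | A·x̄ᵢ | A·ȳᵢ
vertical leg | 1950.00 | 15.00 | 32.50 | 29250.00 | 63375.00
horizontal leg | 3360.00 | 100.00 | 12.00 | 336000.00 | 40320.00
Σ | 5310.00 |  |  | 365250.00 | 103695.00
x̄ = 365250.00 / 5310.00 = 68.79 mm
ȳ = 103695.00 / 5310.00 = 19.53 mm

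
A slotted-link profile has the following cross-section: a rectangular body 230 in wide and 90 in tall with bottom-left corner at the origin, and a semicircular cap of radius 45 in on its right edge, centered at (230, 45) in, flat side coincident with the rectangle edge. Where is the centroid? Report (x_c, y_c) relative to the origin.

rectangular body: A = 230 × 90 = 20700.00, centroid at (115.00, 45.00).
semicircular end: A = ½π·45² = 3180.86, centroid at (249.10, 45.00).
ΣA = 23880.86 in²
ΣAx_c = (20700.00)(115.00) + (3180.86)(249.10) = 3172848.39 in³
ΣAy_c = (20700.00)(45.00) + (3180.86)(45.00) = 1074638.82 in³
x_c = 3172848.39 / 23880.86 = 132.86 in
y_c = 1074638.82 / 23880.86 = 45.00 in

x_c = 132.86 in, y_c = 45.00 in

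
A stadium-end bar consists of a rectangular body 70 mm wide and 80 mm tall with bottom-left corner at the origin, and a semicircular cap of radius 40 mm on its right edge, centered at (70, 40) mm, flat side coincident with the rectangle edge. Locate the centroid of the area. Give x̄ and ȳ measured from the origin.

rectangular body: A = 70 × 80 = 5600.00, centroid at (35.00, 40.00).
semicircular end: A = ½π·40² = 2513.27, centroid at (86.98, 40.00).
ΣA = 8113.27 mm², ΣAx̄ = 414595.86 mm³, ΣAȳ = 324530.96 mm³.
x̄ = 414595.86/8113.27 = 51.10 mm; ȳ = 324530.96/8113.27 = 40.00 mm.

x̄ = 51.10 mm, ȳ = 40.00 mm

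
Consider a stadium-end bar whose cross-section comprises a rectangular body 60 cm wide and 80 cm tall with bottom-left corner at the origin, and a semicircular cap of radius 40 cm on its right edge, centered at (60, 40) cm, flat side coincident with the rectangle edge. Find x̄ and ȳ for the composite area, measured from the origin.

Part | A | x̄ᵢ | ȳᵢ | A·x̄ᵢ | A·ȳᵢ
rectangular body | 4800.00 | 30.00 | 40.00 | 144000.00 | 192000.00
semicircular end | 2513.27 | 76.98 | 40.00 | 193463.11 | 100530.96
Σ | 7313.27 |  |  | 337463.11 | 292530.96
x̄ = 337463.11 / 7313.27 = 46.14 cm
ȳ = 292530.96 / 7313.27 = 40.00 cm

x̄ = 46.14 cm, ȳ = 40.00 cm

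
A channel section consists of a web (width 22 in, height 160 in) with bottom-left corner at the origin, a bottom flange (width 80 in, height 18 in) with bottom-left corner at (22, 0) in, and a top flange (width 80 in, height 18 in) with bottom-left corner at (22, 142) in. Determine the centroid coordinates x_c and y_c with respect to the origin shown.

x_c = 33.95 in, y_c = 80.00 in

Part | A | x̄ᵢ | ȳᵢ | A·x̄ᵢ | A·ȳᵢ
web | 3520.00 | 11.00 | 80.00 | 38720.00 | 281600.00
bottom flange | 1440.00 | 62.00 | 9.00 | 89280.00 | 12960.00
top flange | 1440.00 | 62.00 | 151.00 | 89280.00 | 217440.00
Σ | 6400.00 |  |  | 217280.00 | 512000.00
x_c = 217280.00 / 6400.00 = 33.95 in
y_c = 512000.00 / 6400.00 = 80.00 in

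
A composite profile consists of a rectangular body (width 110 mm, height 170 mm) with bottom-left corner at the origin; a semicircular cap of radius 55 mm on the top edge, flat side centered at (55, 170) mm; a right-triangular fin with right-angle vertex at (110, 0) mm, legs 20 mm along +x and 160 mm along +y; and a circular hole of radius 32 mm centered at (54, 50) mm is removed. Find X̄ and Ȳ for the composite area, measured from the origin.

Part | A | x̄ᵢ | ȳᵢ | A·x̄ᵢ | A·ȳᵢ
rectangular body | 18700.00 | 55.00 | 85.00 | 1028500.00 | 1589500.00
semicircular top | 4751.66 | 55.00 | 193.34 | 261341.24 | 918698.68
triangular fin | 1600.00 | 116.67 | 53.33 | 186666.67 | 85333.33
hole | -3216.99 | 54.00 | 50.00 | -173717.51 | -160849.54
Σ | 21834.67 |  |  | 1302790.40 | 2432682.47
X̄ = 1302790.40 / 21834.67 = 59.67 mm
Ȳ = 2432682.47 / 21834.67 = 111.41 mm

X̄ = 59.67 mm, Ȳ = 111.41 mm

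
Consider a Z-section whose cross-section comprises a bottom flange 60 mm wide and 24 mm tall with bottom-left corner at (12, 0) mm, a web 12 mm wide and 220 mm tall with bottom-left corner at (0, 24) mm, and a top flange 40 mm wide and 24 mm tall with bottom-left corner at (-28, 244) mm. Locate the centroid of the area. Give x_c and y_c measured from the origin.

x_c = 13.62 mm, y_c = 122.38 mm

Part | A | x̄ᵢ | ȳᵢ | A·x̄ᵢ | A·ȳᵢ
bottom flange | 1440.00 | 42.00 | 12.00 | 60480.00 | 17280.00
web | 2640.00 | 6.00 | 134.00 | 15840.00 | 353760.00
top flange | 960.00 | -8.00 | 256.00 | -7680.00 | 245760.00
Σ | 5040.00 |  |  | 68640.00 | 616800.00
x_c = 68640.00 / 5040.00 = 13.62 mm
y_c = 616800.00 / 5040.00 = 122.38 mm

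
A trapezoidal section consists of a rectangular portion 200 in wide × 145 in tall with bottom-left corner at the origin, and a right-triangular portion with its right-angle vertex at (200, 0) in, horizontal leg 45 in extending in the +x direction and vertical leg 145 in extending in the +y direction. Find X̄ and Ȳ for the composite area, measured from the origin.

Part | A | x̄ᵢ | ȳᵢ | A·x̄ᵢ | A·ȳᵢ
rectangular portion | 29000.00 | 100.00 | 72.50 | 2900000.00 | 2102500.00
triangular portion | 3262.50 | 215.00 | 48.33 | 701437.50 | 157687.50
Σ | 32262.50 |  |  | 3601437.50 | 2260187.50
X̄ = 3601437.50 / 32262.50 = 111.63 in
Ȳ = 2260187.50 / 32262.50 = 70.06 in

X̄ = 111.63 in, Ȳ = 70.06 in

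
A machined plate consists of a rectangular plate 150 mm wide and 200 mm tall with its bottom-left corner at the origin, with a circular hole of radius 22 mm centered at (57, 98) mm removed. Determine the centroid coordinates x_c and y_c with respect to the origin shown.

plate: A = 150 × 200 = 30000.00, centroid at (75.00, 100.00).
hole: A = −π·22² = -1520.53, centroid at (57.00, 98.00).
ΣA = 28479.47 mm², ΣAx_c = 2163329.74 mm³, ΣAy_c = 2850987.98 mm³.
x_c = 2163329.74/28479.47 = 75.96 mm; y_c = 2850987.98/28479.47 = 100.11 mm.

x_c = 75.96 mm, y_c = 100.11 mm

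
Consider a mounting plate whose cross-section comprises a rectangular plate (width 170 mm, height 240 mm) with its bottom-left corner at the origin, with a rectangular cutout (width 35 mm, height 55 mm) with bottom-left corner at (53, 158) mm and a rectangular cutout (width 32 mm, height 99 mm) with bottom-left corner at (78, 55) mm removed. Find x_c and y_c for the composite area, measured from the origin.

x_c = 84.98 mm, y_c = 117.84 mm

Part | A | x̄ᵢ | ȳᵢ | A·x̄ᵢ | A·ȳᵢ
plate | 40800.00 | 85.00 | 120.00 | 3468000.00 | 4896000.00
hole 1 | -1925.00 | 70.50 | 185.50 | -135712.50 | -357087.50
hole 2 | -3168.00 | 94.00 | 104.50 | -297792.00 | -331056.00
Σ | 35707.00 |  |  | 3034495.50 | 4207856.50
x_c = 3034495.50 / 35707.00 = 84.98 mm
y_c = 4207856.50 / 35707.00 = 117.84 mm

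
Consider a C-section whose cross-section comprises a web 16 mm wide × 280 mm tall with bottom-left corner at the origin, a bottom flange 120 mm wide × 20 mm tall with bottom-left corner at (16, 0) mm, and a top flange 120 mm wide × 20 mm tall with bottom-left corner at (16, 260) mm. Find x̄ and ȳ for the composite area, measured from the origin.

x̄ = 43.17 mm, ȳ = 140.00 mm

Part | A | x̄ᵢ | ȳᵢ | A·x̄ᵢ | A·ȳᵢ
web | 4480.00 | 8.00 | 140.00 | 35840.00 | 627200.00
bottom flange | 2400.00 | 76.00 | 10.00 | 182400.00 | 24000.00
top flange | 2400.00 | 76.00 | 270.00 | 182400.00 | 648000.00
Σ | 9280.00 |  |  | 400640.00 | 1299200.00
x̄ = 400640.00 / 9280.00 = 43.17 mm
ȳ = 1299200.00 / 9280.00 = 140.00 mm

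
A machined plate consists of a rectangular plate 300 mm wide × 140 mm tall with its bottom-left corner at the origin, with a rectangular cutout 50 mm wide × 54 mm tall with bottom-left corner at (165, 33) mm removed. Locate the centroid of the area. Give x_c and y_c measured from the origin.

x_c = 147.25 mm, y_c = 70.69 mm

plate: A = 300 × 140 = 42000.00, centroid at (150.00, 70.00).
hole: A = −(50 × 54) = -2700.00, centroid at (190.00, 60.00).
ΣA = 39300.00 mm²
ΣAx_c = (42000.00)(150.00) + (-2700.00)(190.00) = 5787000.00 mm³
ΣAy_c = (42000.00)(70.00) + (-2700.00)(60.00) = 2778000.00 mm³
x_c = 5787000.00 / 39300.00 = 147.25 mm
y_c = 2778000.00 / 39300.00 = 70.69 mm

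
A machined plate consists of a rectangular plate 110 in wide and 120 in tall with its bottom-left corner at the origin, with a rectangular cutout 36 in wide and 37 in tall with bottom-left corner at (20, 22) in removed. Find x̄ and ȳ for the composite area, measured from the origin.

x̄ = 56.91 in, ȳ = 62.19 in

Part | A | x̄ᵢ | ȳᵢ | A·x̄ᵢ | A·ȳᵢ
plate | 13200.00 | 55.00 | 60.00 | 726000.00 | 792000.00
hole | -1332.00 | 38.00 | 40.50 | -50616.00 | -53946.00
Σ | 11868.00 |  |  | 675384.00 | 738054.00
x̄ = 675384.00 / 11868.00 = 56.91 in
ȳ = 738054.00 / 11868.00 = 62.19 in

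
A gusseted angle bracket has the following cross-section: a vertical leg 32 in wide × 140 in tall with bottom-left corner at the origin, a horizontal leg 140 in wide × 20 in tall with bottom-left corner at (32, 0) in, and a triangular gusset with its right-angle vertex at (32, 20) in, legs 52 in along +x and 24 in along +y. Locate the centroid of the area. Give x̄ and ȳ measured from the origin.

x̄ = 49.10 in, ȳ = 45.43 in

vertical leg: A = 32 × 140 = 4480.00, centroid at (16.00, 70.00).
horizontal leg: A = 140 × 20 = 2800.00, centroid at (102.00, 10.00).
gusset: A = ½·52·24 = 624.00, centroid at (49.33, 28.00).
ΣA = 7904.00 in²
ΣAx̄ = (4480.00)(16.00) + (2800.00)(102.00) + (624.00)(49.33) = 388064.00 in³
ΣAȳ = (4480.00)(70.00) + (2800.00)(10.00) + (624.00)(28.00) = 359072.00 in³
x̄ = 388064.00 / 7904.00 = 49.10 in
ȳ = 359072.00 / 7904.00 = 45.43 in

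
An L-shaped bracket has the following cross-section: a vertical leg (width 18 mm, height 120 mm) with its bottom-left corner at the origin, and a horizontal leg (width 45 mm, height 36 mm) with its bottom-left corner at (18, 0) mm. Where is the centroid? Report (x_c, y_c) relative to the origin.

x_c = 22.50 mm, y_c = 42.00 mm

vertical leg: A = 18 × 120 = 2160.00, centroid at (9.00, 60.00).
horizontal leg: A = 45 × 36 = 1620.00, centroid at (40.50, 18.00).
ΣA = 3780.00 mm²
ΣAx_c = (2160.00)(9.00) + (1620.00)(40.50) = 85050.00 mm³
ΣAy_c = (2160.00)(60.00) + (1620.00)(18.00) = 158760.00 mm³
x_c = 85050.00 / 3780.00 = 22.50 mm
y_c = 158760.00 / 3780.00 = 42.00 mm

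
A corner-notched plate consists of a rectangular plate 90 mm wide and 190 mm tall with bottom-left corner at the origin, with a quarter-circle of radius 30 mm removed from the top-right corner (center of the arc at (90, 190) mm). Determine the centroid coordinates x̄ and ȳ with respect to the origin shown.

x̄ = 43.61 mm, ȳ = 91.45 mm

plate: A = 90 × 190 = 17100.00, centroid at (45.00, 95.00).
removed quarter-circle: A = −¼π·30² = -706.86, centroid at (77.27, 177.27).
ΣA = 16393.14 mm², ΣAx̄ = 714882.75 mm³, ΣAȳ = 1499196.91 mm³.
x̄ = 714882.75/16393.14 = 43.61 mm; ȳ = 1499196.91/16393.14 = 91.45 mm.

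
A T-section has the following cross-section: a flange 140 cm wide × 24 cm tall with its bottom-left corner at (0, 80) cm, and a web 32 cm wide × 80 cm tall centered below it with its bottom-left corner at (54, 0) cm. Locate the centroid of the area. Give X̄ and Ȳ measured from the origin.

Part | A | x̄ᵢ | ȳᵢ | A·x̄ᵢ | A·ȳᵢ
web | 2560.00 | 70.00 | 40.00 | 179200.00 | 102400.00
flange | 3360.00 | 70.00 | 92.00 | 235200.00 | 309120.00
Σ | 5920.00 |  |  | 414400.00 | 411520.00
X̄ = 414400.00 / 5920.00 = 70.00 cm
Ȳ = 411520.00 / 5920.00 = 69.51 cm

X̄ = 70.00 cm, Ȳ = 69.51 cm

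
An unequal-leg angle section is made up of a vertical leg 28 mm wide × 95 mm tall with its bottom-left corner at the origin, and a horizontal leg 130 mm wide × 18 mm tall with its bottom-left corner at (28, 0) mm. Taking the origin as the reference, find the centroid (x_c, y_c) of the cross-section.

vertical leg: A = 28 × 95 = 2660.00, centroid at (14.00, 47.50).
horizontal leg: A = 130 × 18 = 2340.00, centroid at (93.00, 9.00).
ΣA = 5000.00 mm²
ΣAx_c = (2660.00)(14.00) + (2340.00)(93.00) = 254860.00 mm³
ΣAy_c = (2660.00)(47.50) + (2340.00)(9.00) = 147410.00 mm³
x_c = 254860.00 / 5000.00 = 50.97 mm
y_c = 147410.00 / 5000.00 = 29.48 mm

x_c = 50.97 mm, y_c = 29.48 mm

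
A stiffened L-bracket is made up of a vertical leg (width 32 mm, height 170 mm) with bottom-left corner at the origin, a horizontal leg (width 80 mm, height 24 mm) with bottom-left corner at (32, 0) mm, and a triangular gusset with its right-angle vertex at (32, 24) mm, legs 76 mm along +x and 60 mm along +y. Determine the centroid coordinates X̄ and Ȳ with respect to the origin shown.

X̄ = 36.93 mm, Ȳ = 60.76 mm

vertical leg: A = 32 × 170 = 5440.00, centroid at (16.00, 85.00).
horizontal leg: A = 80 × 24 = 1920.00, centroid at (72.00, 12.00).
gusset: A = ½·76·60 = 2280.00, centroid at (57.33, 44.00).
ΣA = 9640.00 mm²
ΣAX̄ = (5440.00)(16.00) + (1920.00)(72.00) + (2280.00)(57.33) = 356000.00 mm³
ΣAȲ = (5440.00)(85.00) + (1920.00)(12.00) + (2280.00)(44.00) = 585760.00 mm³
X̄ = 356000.00 / 9640.00 = 36.93 mm
Ȳ = 585760.00 / 9640.00 = 60.76 mm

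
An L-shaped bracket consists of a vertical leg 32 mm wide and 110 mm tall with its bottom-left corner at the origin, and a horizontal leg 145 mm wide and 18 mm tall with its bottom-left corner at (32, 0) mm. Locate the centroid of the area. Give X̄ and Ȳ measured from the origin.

X̄ = 53.68 mm, Ȳ = 35.41 mm

vertical leg: A = 32 × 110 = 3520.00, centroid at (16.00, 55.00).
horizontal leg: A = 145 × 18 = 2610.00, centroid at (104.50, 9.00).
ΣA = 6130.00 mm²
ΣAX̄ = (3520.00)(16.00) + (2610.00)(104.50) = 329065.00 mm³
ΣAȲ = (3520.00)(55.00) + (2610.00)(9.00) = 217090.00 mm³
X̄ = 329065.00 / 6130.00 = 53.68 mm
Ȳ = 217090.00 / 6130.00 = 35.41 mm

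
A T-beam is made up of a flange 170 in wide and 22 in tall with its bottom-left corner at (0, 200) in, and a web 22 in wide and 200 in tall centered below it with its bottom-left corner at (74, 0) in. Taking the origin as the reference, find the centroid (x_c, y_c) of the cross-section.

web: A = 22 × 200 = 4400.00, centroid at (85.00, 100.00).
flange: A = 170 × 22 = 3740.00, centroid at (85.00, 211.00).
ΣA = 8140.00 in², ΣAx_c = 691900.00 in³, ΣAy_c = 1229140.00 in³.
x_c = 691900.00/8140.00 = 85.00 in; y_c = 1229140.00/8140.00 = 151.00 in.

x_c = 85.00 in, y_c = 151.00 in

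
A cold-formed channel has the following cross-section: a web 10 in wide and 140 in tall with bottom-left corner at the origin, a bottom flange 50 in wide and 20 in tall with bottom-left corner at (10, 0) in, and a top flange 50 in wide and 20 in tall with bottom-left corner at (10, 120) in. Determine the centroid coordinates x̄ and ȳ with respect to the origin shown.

x̄ = 22.65 in, ȳ = 70.00 in

Part | A | x̄ᵢ | ȳᵢ | A·x̄ᵢ | A·ȳᵢ
web | 1400.00 | 5.00 | 70.00 | 7000.00 | 98000.00
bottom flange | 1000.00 | 35.00 | 10.00 | 35000.00 | 10000.00
top flange | 1000.00 | 35.00 | 130.00 | 35000.00 | 130000.00
Σ | 3400.00 |  |  | 77000.00 | 238000.00
x̄ = 77000.00 / 3400.00 = 22.65 in
ȳ = 238000.00 / 3400.00 = 70.00 in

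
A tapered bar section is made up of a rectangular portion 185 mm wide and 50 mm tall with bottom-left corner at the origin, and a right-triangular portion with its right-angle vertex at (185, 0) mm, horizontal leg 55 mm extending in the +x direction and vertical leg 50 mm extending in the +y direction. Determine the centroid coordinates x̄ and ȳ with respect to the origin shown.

x̄ = 106.84 mm, ȳ = 23.92 mm

rectangular portion: A = 185 × 50 = 9250.00, centroid at (92.50, 25.00).
triangular portion: A = ½·55·50 = 1375.00, centroid at (203.33, 16.67).
ΣA = 10625.00 mm², ΣAx̄ = 1135208.33 mm³, ΣAȳ = 254166.67 mm³.
x̄ = 1135208.33/10625.00 = 106.84 mm; ȳ = 254166.67/10625.00 = 23.92 mm.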